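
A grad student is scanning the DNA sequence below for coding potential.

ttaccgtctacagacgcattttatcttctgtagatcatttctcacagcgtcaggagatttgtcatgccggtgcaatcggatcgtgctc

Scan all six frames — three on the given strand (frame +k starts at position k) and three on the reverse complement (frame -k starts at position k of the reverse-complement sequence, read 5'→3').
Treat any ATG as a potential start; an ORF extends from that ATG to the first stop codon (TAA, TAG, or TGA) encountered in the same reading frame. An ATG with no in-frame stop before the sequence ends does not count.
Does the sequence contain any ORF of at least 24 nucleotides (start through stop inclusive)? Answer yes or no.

yes

Reverse complement (5'→3'): GAGCACGATCCGATTGCACCGGCATGACAAATCTCCTGACGCTGTGAGAAATGATCTACAGAAGATAAAATGCGTCTGTAGACGGTAA
Frame +1: TTA CCG TCT ACA GAC GCA TTT TAT CTT CTG TAG ATC ATT TCT CAC AGC GTC AGG AGA TTT GTC ATG CCG GTG CAA TCG GAT CGT GCT — no ATG→stop ORF.
Frame +2: TAC CGT CTA CAG ACG CAT TTT ATC TTC TGT AGA TCA TTT CTC ACA GCG TCA GGA GAT TTG TCA TGC CGG TGC AAT CGG ATC GTG CTC — no ATG→stop ORF.
Frame +3: ACC GTC TAC AGA CGC ATT TTA TCT TCT GTA GAT CAT TTC TCA CAG CGT CAG GAG ATT TGT CAT GCC GGT GCA ATC GGA TCG TGC — no ATG→stop ORF.
Frame -1: GAG CAC GAT CCG ATT GCA CCG GCA TGA CAA ATC TCC TGA CGC TGT GAG AAA TGA TCT ACA GAA GAT AAA ATG CGT CTG TAG ACG GTA — ATG at 70, stop TAG at 79 → 12 nt.
Frame -2: AGC ACG ATC CGA TTG CAC CGG CAT GAC AAA TCT CCT GAC GCT GTG AGA AAT GAT CTA CAG AAG ATA AAA TGC GTC TGT AGA CGG TAA — no ATG→stop ORF.
Frame -3: GCA CGA TCC GAT TGC ACC GGC ATG ACA AAT CTC CTG ACG CTG TGA GAA ATG ATC TAC AGA AGA TAA AAT GCG TCT GTA GAC GGT — ATG at 24, stop TGA at 45 → 24 nt; ATG at 51, stop TAA at 66 → 18 nt.
Frame -3 has an ORF of 24 nucleotides (positions 24–47) ≥ 24, so yes.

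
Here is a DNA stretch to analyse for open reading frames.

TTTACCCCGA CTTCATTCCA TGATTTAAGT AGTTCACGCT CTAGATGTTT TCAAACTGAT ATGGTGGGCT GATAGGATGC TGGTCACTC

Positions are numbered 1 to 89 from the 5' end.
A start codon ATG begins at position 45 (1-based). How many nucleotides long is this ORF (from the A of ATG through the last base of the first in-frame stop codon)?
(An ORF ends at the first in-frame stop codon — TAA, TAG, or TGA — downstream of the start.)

Codons from position 45: ATG (45–47), TTT (48–50), TCA (51–53), AAC (54–56), TGA (57–59).
TGA is the first in-frame stop; ORF spans 45–59, 15 nucleotides.

15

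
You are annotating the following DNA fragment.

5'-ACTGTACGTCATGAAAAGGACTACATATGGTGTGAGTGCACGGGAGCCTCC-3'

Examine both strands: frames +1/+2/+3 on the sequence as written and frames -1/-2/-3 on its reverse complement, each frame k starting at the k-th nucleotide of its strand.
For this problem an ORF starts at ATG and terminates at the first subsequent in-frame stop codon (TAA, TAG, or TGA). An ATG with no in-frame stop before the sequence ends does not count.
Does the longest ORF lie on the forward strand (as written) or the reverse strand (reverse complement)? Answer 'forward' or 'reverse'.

forward

Reverse complement (5'→3'): GGAGGCTCCCGTGCACTCACACCATATGTAGTCCTTTTCATGACGTACAGT
Frame +1: ACT GTA CGT CAT GAA AAG GAC TAC ATA TGG TGT GAG TGC ACG GGA GCC TCC — no ATG→stop ORF.
Frame +2: CTG TAC GTC ATG AAA AGG ACT ACA TAT GGT GTG AGT GCA CGG GAG CCT — no ATG→stop ORF.
Frame +3: TGT ACG TCA TGA AAA GGA CTA CAT ATG GTG TGA GTG CAC GGG AGC CTC — ATG at 27, stop TGA at 33 → 9 nt.
Frame -1: GGA GGC TCC CGT GCA CTC ACA CCA TAT GTA GTC CTT TTC ATG ACG TAC AGT — no ATG→stop ORF.
Frame -2: GAG GCT CCC GTG CAC TCA CAC CAT ATG TAG TCC TTT TCA TGA CGT ACA — ATG at 26, stop TAG at 29 → 6 nt.
Frame -3: AGG CTC CCG TGC ACT CAC ACC ATA TGT AGT CCT TTT CAT GAC GTA CAG — no ATG→stop ORF.
Forward-strand max 9 nt; reverse-strand max 6 nt. The forward strand has the longer ORF.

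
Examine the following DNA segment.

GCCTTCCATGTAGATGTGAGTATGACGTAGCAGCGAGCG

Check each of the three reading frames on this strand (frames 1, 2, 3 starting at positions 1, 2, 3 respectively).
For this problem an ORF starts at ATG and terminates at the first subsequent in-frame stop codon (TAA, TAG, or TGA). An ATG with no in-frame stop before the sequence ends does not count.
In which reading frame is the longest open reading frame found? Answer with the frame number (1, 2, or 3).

1

Frame 1: GCC TTC CAT GTA GAT GTG AGT ATG ACG TAG CAG CGA GCG — ATG at 22, stop TAG at 28 → 9 nt.
Frame 2: CCT TCC ATG TAG ATG TGA GTA TGA CGT AGC AGC GAG — ATG at 8, stop TAG at 11 → 6 nt; ATG at 14, stop TGA at 17 → 6 nt.
Frame 3: CTT CCA TGT AGA TGT GAG TAT GAC GTA GCA GCG AGC — no ATG→stop ORF.
Longest ORF is 9 nt in frame 1 (positions 22–30).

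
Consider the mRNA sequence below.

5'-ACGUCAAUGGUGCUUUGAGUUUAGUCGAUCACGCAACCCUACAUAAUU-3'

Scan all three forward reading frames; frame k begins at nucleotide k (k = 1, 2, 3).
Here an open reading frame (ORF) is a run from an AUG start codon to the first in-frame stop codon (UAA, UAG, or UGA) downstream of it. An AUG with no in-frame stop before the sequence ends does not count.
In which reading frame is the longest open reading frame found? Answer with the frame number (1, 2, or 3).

1

Frame 1: ACG UCA AUG GUG CUU UGA GUU UAG UCG AUC ACG CAA CCC UAC AUA AUU — AUG at 7, stop UGA at 16 → 12 nt.
Frame 2: CGU CAA UGG UGC UUU GAG UUU AGU CGA UCA CGC AAC CCU ACA UAA — no AUG→stop ORF.
Frame 3: GUC AAU GGU GCU UUG AGU UUA GUC GAU CAC GCA ACC CUA CAU AAU — no AUG→stop ORF.
Longest ORF is 12 nt in frame 1 (positions 7–18).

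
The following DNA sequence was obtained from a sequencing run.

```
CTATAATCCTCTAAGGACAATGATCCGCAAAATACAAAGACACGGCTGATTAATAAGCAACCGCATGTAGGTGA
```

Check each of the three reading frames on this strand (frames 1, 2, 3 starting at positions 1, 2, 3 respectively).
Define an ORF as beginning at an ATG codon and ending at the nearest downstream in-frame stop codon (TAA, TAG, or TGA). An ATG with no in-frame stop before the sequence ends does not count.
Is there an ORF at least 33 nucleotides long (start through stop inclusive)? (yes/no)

no

Frame 1: CTA TAA TCC TCT AAG GAC AAT GAT CCG CAA AAT ACA AAG ACA CGG CTG ATT AAT AAG CAA CCG CAT GTA GGT — no ATG→stop ORF.
Frame 2: TAT AAT CCT CTA AGG ACA ATG ATC CGC AAA ATA CAA AGA CAC GGC TGA TTA ATA AGC AAC CGC ATG TAG GTG — ATG at 20, stop TGA at 47 → 30 nt; ATG at 65, stop TAG at 68 → 6 nt.
Frame 3: ATA ATC CTC TAA GGA CAA TGA TCC GCA AAA TAC AAA GAC ACG GCT GAT TAA TAA GCA ACC GCA TGT AGG TGA — no ATG→stop ORF.
Largest ORF found is 30 nucleotides < 33, so no.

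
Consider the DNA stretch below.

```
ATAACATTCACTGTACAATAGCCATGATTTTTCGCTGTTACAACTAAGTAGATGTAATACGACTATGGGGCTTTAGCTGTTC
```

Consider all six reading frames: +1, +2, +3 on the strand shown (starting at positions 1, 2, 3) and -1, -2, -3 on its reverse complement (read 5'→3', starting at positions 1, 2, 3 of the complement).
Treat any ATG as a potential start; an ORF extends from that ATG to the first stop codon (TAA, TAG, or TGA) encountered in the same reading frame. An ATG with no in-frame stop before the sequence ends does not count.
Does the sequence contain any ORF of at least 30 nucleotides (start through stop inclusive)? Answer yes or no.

Reverse complement (5'→3'): GAACAGCTAAAGCCCCATAGTCGTATTACATCTACTTAGTTGTAACAGCGAAAAATCATGGCTATTGTACAGTGAATGTTAT
Frame +1: ATA ACA TTC ACT GTA CAA TAG CCA TGA TTT TTC GCT GTT ACA ACT AAG TAG ATG TAA TAC GAC TAT GGG GCT TTA GCT GTT — ATG at 52, stop TAA at 55 → 6 nt.
Frame +2: TAA CAT TCA CTG TAC AAT AGC CAT GAT TTT TCG CTG TTA CAA CTA AGT AGA TGT AAT ACG ACT ATG GGG CTT TAG CTG TTC — ATG at 65, stop TAG at 74 → 12 nt.
Frame +3: AAC ATT CAC TGT ACA ATA GCC ATG ATT TTT CGC TGT TAC AAC TAA GTA GAT GTA ATA CGA CTA TGG GGC TTT AGC TGT — ATG at 24, stop TAA at 45 → 24 nt.
Frame -1: GAA CAG CTA AAG CCC CAT AGT CGT ATT ACA TCT ACT TAG TTG TAA CAG CGA AAA ATC ATG GCT ATT GTA CAG TGA ATG TTA — ATG at 58, stop TGA at 73 → 18 nt.
Frame -2: AAC AGC TAA AGC CCC ATA GTC GTA TTA CAT CTA CTT AGT TGT AAC AGC GAA AAA TCA TGG CTA TTG TAC AGT GAA TGT TAT — no ATG→stop ORF.
Frame -3: ACA GCT AAA GCC CCA TAG TCG TAT TAC ATC TAC TTA GTT GTA ACA GCG AAA AAT CAT GGC TAT TGT ACA GTG AAT GTT — no ATG→stop ORF.
Largest ORF found is 24 nucleotides < 30, so no.

no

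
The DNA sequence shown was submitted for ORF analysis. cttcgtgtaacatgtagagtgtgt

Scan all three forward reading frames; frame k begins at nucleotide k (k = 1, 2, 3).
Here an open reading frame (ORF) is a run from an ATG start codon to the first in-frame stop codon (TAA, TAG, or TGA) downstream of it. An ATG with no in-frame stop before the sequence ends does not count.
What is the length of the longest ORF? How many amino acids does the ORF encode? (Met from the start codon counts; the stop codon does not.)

1

Frame 1: CTT CGT GTA ACA TGT AGA GTG TGT — no ATG→stop ORF.
Frame 2: TTC GTG TAA CAT GTA GAG TGT — no ATG→stop ORF.
Frame 3: TCG TGT AAC ATG TAG AGT GTG — ATG at 12, stop TAG at 15 → 6 nt.
Longest: frame 3, positions 12–17, 6 nt = 2 codons = 1 aa. → 1 amino acids.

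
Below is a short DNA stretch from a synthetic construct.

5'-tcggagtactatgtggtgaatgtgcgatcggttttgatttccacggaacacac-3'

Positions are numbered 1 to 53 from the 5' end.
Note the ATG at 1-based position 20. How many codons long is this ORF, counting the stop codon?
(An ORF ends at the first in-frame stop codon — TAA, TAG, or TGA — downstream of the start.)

6

Codons from position 20: ATG (20–22), TGC (23–25), GAT (26–28), CGG (29–31), TTT (32–34), TGA (35–37).
TGA is the first in-frame stop; that's 6 codons including the stop.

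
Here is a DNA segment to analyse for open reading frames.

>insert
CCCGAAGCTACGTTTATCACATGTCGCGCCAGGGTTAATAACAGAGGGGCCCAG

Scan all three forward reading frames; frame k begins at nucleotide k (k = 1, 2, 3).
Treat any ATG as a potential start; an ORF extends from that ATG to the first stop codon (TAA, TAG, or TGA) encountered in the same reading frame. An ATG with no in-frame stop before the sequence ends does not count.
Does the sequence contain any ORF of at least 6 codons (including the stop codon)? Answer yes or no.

Frame 1: CCC GAA GCT ACG TTT ATC ACA TGT CGC GCC AGG GTT AAT AAC AGA GGG GCC CAG — no ATG→stop ORF.
Frame 2: CCG AAG CTA CGT TTA TCA CAT GTC GCG CCA GGG TTA ATA ACA GAG GGG CCC — no ATG→stop ORF.
Frame 3: CGA AGC TAC GTT TAT CAC ATG TCG CGC CAG GGT TAA TAA CAG AGG GGC CCA — ATG at 21, stop TAA at 36 → 18 nt.
Frame 3 has an ORF of 6 codons (positions 21–38) ≥ 6, so yes.

yes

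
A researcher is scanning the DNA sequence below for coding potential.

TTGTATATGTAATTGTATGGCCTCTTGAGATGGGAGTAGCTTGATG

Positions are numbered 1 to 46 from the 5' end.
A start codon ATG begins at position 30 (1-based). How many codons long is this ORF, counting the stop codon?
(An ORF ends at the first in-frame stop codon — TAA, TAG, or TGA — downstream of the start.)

5

Codons from position 30: ATG (30–32), GGA (33–35), GTA (36–38), GCT (39–41), TGA (42–44).
TGA is the first in-frame stop; that's 5 codons including the stop.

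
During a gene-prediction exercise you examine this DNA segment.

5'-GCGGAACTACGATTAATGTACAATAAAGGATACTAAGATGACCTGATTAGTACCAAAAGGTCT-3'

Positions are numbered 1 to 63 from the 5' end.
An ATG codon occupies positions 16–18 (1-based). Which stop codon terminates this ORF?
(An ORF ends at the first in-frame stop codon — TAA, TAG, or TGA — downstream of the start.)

TAA

Codons from position 16: ATG (16–18), TAC (19–21), AAT (22–24), AAA (25–27), GGA (28–30), TAC (31–33), TAA (34–36).
The first in-frame stop codon is TAA.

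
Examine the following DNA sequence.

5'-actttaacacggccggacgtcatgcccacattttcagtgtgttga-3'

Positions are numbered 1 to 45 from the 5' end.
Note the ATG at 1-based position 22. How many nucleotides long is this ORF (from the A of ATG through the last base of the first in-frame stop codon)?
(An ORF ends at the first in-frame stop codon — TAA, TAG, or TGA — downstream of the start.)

24

Codons from position 22: ATG (22–24), CCC (25–27), ACA (28–30), TTT (31–33), TCA (34–36), GTG (37–39), TGT (40–42), TGA (43–45).
TGA is the first in-frame stop; ORF spans 22–45, 24 nucleotides.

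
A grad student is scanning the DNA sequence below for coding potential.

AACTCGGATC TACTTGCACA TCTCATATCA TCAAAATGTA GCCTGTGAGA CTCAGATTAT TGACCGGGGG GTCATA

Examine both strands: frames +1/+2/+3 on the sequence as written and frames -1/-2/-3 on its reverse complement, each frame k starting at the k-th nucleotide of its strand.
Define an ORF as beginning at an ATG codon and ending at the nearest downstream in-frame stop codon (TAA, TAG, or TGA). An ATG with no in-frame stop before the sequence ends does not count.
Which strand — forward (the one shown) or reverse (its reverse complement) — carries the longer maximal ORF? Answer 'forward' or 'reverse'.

Reverse complement (5'→3'): TATGACCCCCCGGTCAATAATCTGAGTCTCACAGGCTACATTTTGATGATATGAGATGTGCAAGTAGATCCGAGTT
Frame +1: AAC TCG GAT CTA CTT GCA CAT CTC ATA TCA TCA AAA TGT AGC CTG TGA GAC TCA GAT TAT TGA CCG GGG GGT CAT — no ATG→stop ORF.
Frame +2: ACT CGG ATC TAC TTG CAC ATC TCA TAT CAT CAA AAT GTA GCC TGT GAG ACT CAG ATT ATT GAC CGG GGG GTC ATA — no ATG→stop ORF.
Frame +3: CTC GGA TCT ACT TGC ACA TCT CAT ATC ATC AAA ATG TAG CCT GTG AGA CTC AGA TTA TTG ACC GGG GGG TCA — ATG at 36, stop TAG at 39 → 6 nt.
Frame -1: TAT GAC CCC CCG GTC AAT AAT CTG AGT CTC ACA GGC TAC ATT TTG ATG ATA TGA GAT GTG CAA GTA GAT CCG AGT — ATG at 46, stop TGA at 52 → 9 nt.
Frame -2: ATG ACC CCC CGG TCA ATA ATC TGA GTC TCA CAG GCT ACA TTT TGA TGA TAT GAG ATG TGC AAG TAG ATC CGA GTT — ATG at 2, stop TGA at 23 → 24 nt; ATG at 56, stop TAG at 65 → 12 nt.
Frame -3: TGA CCC CCC GGT CAA TAA TCT GAG TCT CAC AGG CTA CAT TTT GAT GAT ATG AGA TGT GCA AGT AGA TCC GAG — no ATG→stop ORF.
Forward-strand max 6 nt; reverse-strand max 24 nt. The reverse strand has the longer ORF.

reverse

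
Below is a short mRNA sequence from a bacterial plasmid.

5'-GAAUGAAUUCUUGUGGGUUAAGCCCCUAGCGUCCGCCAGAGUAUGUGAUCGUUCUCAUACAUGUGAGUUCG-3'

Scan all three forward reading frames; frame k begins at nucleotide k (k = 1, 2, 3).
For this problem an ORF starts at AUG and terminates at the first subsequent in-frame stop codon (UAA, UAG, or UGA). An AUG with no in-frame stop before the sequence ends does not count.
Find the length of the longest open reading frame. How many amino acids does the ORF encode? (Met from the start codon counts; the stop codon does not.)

8

Frame 1: GAA UGA AUU CUU GUG GGU UAA GCC CCU AGC GUC CGC CAG AGU AUG UGA UCG UUC UCA UAC AUG UGA GUU — AUG at 43, stop UGA at 46 → 6 nt; AUG at 61, stop UGA at 64 → 6 nt.
Frame 2: AAU GAA UUC UUG UGG GUU AAG CCC CUA GCG UCC GCC AGA GUA UGU GAU CGU UCU CAU ACA UGU GAG UUC — no AUG→stop ORF.
Frame 3: AUG AAU UCU UGU GGG UUA AGC CCC UAG CGU CCG CCA GAG UAU GUG AUC GUU CUC AUA CAU GUG AGU UCG — AUG at 3, stop UAG at 27 → 27 nt.
Longest: frame 3, positions 3–29, 27 nt = 9 codons = 8 aa. → 8 amino acids.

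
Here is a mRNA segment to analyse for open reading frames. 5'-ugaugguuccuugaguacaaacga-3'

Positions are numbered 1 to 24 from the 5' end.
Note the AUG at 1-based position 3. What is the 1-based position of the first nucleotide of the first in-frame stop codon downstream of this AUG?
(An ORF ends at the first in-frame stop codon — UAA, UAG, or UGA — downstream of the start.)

Codons from position 3: AUG (3–5), GUU (6–8), CCU (9–11), UGA (12–14).
UGA is a stop codon; it begins at position 12.

12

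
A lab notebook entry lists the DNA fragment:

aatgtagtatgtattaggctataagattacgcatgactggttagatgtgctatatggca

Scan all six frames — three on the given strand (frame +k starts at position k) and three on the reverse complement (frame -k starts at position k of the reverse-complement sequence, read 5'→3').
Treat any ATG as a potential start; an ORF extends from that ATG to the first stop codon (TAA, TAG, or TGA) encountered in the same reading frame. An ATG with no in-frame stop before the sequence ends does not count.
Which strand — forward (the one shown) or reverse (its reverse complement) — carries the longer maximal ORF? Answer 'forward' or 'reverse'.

reverse

Reverse complement (5'→3'): TGCCATATAGCACATCTAACCAGTCATGCGTAATCTTATAGCCTAATACATACTACATT
Frame +1: AAT GTA GTA TGT ATT AGG CTA TAA GAT TAC GCA TGA CTG GTT AGA TGT GCT ATA TGG — no ATG→stop ORF.
Frame +2: ATG TAG TAT GTA TTA GGC TAT AAG ATT ACG CAT GAC TGG TTA GAT GTG CTA TAT GGC — ATG at 2, stop TAG at 5 → 6 nt.
Frame +3: TGT AGT ATG TAT TAG GCT ATA AGA TTA CGC ATG ACT GGT TAG ATG TGC TAT ATG GCA — ATG at 9, stop TAG at 15 → 9 nt; ATG at 33, stop TAG at 42 → 12 nt.
Frame -1: TGC CAT ATA GCA CAT CTA ACC AGT CAT GCG TAA TCT TAT AGC CTA ATA CAT ACT ACA — no ATG→stop ORF.
Frame -2: GCC ATA TAG CAC ATC TAA CCA GTC ATG CGT AAT CTT ATA GCC TAA TAC ATA CTA CAT — ATG at 26, stop TAA at 44 → 21 nt.
Frame -3: CCA TAT AGC ACA TCT AAC CAG TCA TGC GTA ATC TTA TAG CCT AAT ACA TAC TAC ATT — no ATG→stop ORF.
Forward-strand max 12 nt; reverse-strand max 21 nt. The reverse strand has the longer ORF.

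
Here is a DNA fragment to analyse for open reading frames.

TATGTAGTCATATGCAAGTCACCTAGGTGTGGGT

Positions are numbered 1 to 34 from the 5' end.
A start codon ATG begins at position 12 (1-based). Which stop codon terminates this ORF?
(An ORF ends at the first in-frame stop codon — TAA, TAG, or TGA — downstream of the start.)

TAG

Codons from position 12: ATG (12–14), CAA (15–17), GTC (18–20), ACC (21–23), TAG (24–26).
The first in-frame stop codon is TAG.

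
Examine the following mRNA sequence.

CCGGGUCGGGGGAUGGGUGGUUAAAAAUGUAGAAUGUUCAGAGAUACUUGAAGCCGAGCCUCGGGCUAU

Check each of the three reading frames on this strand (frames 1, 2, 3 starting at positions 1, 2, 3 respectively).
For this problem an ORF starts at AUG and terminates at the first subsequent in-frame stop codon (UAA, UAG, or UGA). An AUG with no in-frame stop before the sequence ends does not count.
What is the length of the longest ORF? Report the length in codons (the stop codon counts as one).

Frame 1: CCG GGU CGG GGG AUG GGU GGU UAA AAA UGU AGA AUG UUC AGA GAU ACU UGA AGC CGA GCC UCG GGC UAU — AUG at 13, stop UAA at 22 → 12 nt; AUG at 34, stop UGA at 49 → 18 nt.
Frame 2: CGG GUC GGG GGA UGG GUG GUU AAA AAU GUA GAA UGU UCA GAG AUA CUU GAA GCC GAG CCU CGG GCU — no AUG→stop ORF.
Frame 3: GGG UCG GGG GAU GGG UGG UUA AAA AUG UAG AAU GUU CAG AGA UAC UUG AAG CCG AGC CUC GGG CUA — AUG at 27, stop UAG at 30 → 6 nt.
Longest: frame 1, positions 34–51, 18 nt = 6 codons = 5 aa. → 6 codons.

6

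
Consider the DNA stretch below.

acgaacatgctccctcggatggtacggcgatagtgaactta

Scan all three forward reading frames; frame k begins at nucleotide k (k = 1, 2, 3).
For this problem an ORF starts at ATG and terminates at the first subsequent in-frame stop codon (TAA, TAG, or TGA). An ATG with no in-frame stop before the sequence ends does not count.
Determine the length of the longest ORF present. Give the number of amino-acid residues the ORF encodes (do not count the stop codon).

Frame 1: ACG AAC ATG CTC CCT CGG ATG GTA CGG CGA TAG TGA ACT — ATG at 7, stop TAG at 31 → 27 nt; ATG at 19, stop TAG at 31 → 15 nt.
Frame 2: CGA ACA TGC TCC CTC GGA TGG TAC GGC GAT AGT GAA CTT — no ATG→stop ORF.
Frame 3: GAA CAT GCT CCC TCG GAT GGT ACG GCG ATA GTG AAC TTA — no ATG→stop ORF.
Longest: frame 1, positions 7–33, 27 nt = 9 codons = 8 aa. → 8 amino acids.

8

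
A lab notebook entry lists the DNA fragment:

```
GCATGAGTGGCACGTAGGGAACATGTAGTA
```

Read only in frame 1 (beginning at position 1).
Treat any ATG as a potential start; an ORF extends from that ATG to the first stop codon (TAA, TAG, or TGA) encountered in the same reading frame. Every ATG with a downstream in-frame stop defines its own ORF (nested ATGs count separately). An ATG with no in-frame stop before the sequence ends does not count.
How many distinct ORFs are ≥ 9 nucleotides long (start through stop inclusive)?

0

Frame 1: GCA TGA GTG GCA CGT AGG GAA CAT GTA GTA — no ATG→stop ORF.
No ORF reaches 9 nucleotides. Count = 0.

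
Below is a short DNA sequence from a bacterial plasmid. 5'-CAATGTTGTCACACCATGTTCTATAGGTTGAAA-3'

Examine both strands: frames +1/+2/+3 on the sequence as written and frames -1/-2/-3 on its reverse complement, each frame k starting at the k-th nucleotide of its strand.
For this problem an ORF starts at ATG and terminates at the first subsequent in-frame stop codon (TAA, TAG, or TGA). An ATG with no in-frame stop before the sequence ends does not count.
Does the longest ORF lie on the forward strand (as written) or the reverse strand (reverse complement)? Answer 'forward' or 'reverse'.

Reverse complement (5'→3'): TTTCAACCTATAGAACATGGTGTGACAACATTG
Frame +1: CAA TGT TGT CAC ACC ATG TTC TAT AGG TTG AAA — no ATG→stop ORF.
Frame +2: AAT GTT GTC ACA CCA TGT TCT ATA GGT TGA — no ATG→stop ORF.
Frame +3: ATG TTG TCA CAC CAT GTT CTA TAG GTT GAA — ATG at 3, stop TAG at 24 → 24 nt.
Frame -1: TTT CAA CCT ATA GAA CAT GGT GTG ACA ACA TTG — no ATG→stop ORF.
Frame -2: TTC AAC CTA TAG AAC ATG GTG TGA CAA CAT — ATG at 17, stop TGA at 23 → 9 nt.
Frame -3: TCA ACC TAT AGA ACA TGG TGT GAC AAC ATT — no ATG→stop ORF.
Forward-strand max 24 nt; reverse-strand max 9 nt. The forward strand has the longer ORF.

forward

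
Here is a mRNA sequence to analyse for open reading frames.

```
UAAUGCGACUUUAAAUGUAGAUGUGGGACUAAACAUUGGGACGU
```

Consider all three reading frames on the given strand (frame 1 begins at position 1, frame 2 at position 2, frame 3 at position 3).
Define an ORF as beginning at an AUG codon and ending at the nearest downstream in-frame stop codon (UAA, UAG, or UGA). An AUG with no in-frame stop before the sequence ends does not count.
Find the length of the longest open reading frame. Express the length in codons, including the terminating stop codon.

4

Frame 1: UAA UGC GAC UUU AAA UGU AGA UGU GGG ACU AAA CAU UGG GAC — no AUG→stop ORF.
Frame 2: AAU GCG ACU UUA AAU GUA GAU GUG GGA CUA AAC AUU GGG ACG — no AUG→stop ORF.
Frame 3: AUG CGA CUU UAA AUG UAG AUG UGG GAC UAA ACA UUG GGA CGU — AUG at 3, stop UAA at 12 → 12 nt; AUG at 15, stop UAG at 18 → 6 nt; AUG at 21, stop UAA at 30 → 12 nt.
Longest: frame 3, positions 3–14, 12 nt = 4 codons = 3 aa. → 4 codons.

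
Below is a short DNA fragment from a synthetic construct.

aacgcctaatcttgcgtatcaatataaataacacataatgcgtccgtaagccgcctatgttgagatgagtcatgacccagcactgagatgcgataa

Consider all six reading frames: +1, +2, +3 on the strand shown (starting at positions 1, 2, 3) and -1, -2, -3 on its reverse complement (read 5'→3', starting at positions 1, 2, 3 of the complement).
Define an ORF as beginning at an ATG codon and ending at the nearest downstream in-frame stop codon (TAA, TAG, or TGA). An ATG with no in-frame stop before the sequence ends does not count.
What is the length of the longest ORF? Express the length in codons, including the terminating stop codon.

6

Reverse complement (5'→3'): TTATCGCATCTCAGTGCTGGGTCATGACTCATCTCAACATAGGCGGCTTACGGACGCATTATGTGTTATTTATATTGATACGCAAGATTAGGCGTT
Frame +1: AAC GCC TAA TCT TGC GTA TCA ATA TAA ATA ACA CAT AAT GCG TCC GTA AGC CGC CTA TGT TGA GAT GAG TCA TGA CCC AGC ACT GAG ATG CGA TAA — ATG at 88, stop TAA at 94 → 9 nt.
Frame +2: ACG CCT AAT CTT GCG TAT CAA TAT AAA TAA CAC ATA ATG CGT CCG TAA GCC GCC TAT GTT GAG ATG AGT CAT GAC CCA GCA CTG AGA TGC GAT — ATG at 38, stop TAA at 47 → 12 nt.
Frame +3: CGC CTA ATC TTG CGT ATC AAT ATA AAT AAC ACA TAA TGC GTC CGT AAG CCG CCT ATG TTG AGA TGA GTC ATG ACC CAG CAC TGA GAT GCG ATA — ATG at 57, stop TGA at 66 → 12 nt; ATG at 72, stop TGA at 84 → 15 nt.
Frame -1: TTA TCG CAT CTC AGT GCT GGG TCA TGA CTC ATC TCA ACA TAG GCG GCT TAC GGA CGC ATT ATG TGT TAT TTA TAT TGA TAC GCA AGA TTA GGC GTT — ATG at 61, stop TGA at 76 → 18 nt.
Frame -2: TAT CGC ATC TCA GTG CTG GGT CAT GAC TCA TCT CAA CAT AGG CGG CTT ACG GAC GCA TTA TGT GTT ATT TAT ATT GAT ACG CAA GAT TAG GCG — no ATG→stop ORF.
Frame -3: ATC GCA TCT CAG TGC TGG GTC ATG ACT CAT CTC AAC ATA GGC GGC TTA CGG ACG CAT TAT GTG TTA TTT ATA TTG ATA CGC AAG ATT AGG CGT — no ATG→stop ORF.
Longest: frame -1, positions 61–78, 18 nt = 6 codons = 5 aa. → 6 codons.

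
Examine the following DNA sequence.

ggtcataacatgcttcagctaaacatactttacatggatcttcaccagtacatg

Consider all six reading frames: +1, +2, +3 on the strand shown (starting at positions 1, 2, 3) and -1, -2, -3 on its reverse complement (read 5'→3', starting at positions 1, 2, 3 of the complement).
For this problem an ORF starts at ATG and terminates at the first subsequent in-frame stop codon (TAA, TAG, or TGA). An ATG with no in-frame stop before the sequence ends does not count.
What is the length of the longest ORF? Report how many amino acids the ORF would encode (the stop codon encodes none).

3

Reverse complement (5'→3'): CATGTACTGGTGAAGATCCATGTAAAGTATGTTTAGCTGAAGCATGTTATGACC
Frame +1: GGT CAT AAC ATG CTT CAG CTA AAC ATA CTT TAC ATG GAT CTT CAC CAG TAC ATG — no ATG→stop ORF.
Frame +2: GTC ATA ACA TGC TTC AGC TAA ACA TAC TTT ACA TGG ATC TTC ACC AGT ACA — no ATG→stop ORF.
Frame +3: TCA TAA CAT GCT TCA GCT AAA CAT ACT TTA CAT GGA TCT TCA CCA GTA CAT — no ATG→stop ORF.
Frame -1: CAT GTA CTG GTG AAG ATC CAT GTA AAG TAT GTT TAG CTG AAG CAT GTT ATG ACC — no ATG→stop ORF.
Frame -2: ATG TAC TGG TGA AGA TCC ATG TAA AGT ATG TTT AGC TGA AGC ATG TTA TGA — ATG at 2, stop TGA at 11 → 12 nt; ATG at 20, stop TAA at 23 → 6 nt; ATG at 29, stop TGA at 38 → 12 nt; ATG at 44, stop TGA at 50 → 9 nt.
Frame -3: TGT ACT GGT GAA GAT CCA TGT AAA GTA TGT TTA GCT GAA GCA TGT TAT GAC — no ATG→stop ORF.
Longest: frame -2, positions 2–13, 12 nt = 4 codons = 3 aa. → 3 amino acids.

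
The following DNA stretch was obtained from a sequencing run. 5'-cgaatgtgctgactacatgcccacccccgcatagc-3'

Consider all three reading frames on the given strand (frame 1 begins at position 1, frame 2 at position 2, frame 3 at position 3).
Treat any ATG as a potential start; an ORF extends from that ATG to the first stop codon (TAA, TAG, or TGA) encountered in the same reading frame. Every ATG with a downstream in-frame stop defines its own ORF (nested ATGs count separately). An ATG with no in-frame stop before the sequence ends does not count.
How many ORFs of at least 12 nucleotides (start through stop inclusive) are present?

Frame 1: CGA ATG TGC TGA CTA CAT GCC CAC CCC CGC ATA — ATG at 4, stop TGA at 10 → 9 nt.
Frame 2: GAA TGT GCT GAC TAC ATG CCC ACC CCC GCA TAG — ATG at 17, stop TAG at 32 → 18 nt.
Frame 3: AAT GTG CTG ACT ACA TGC CCA CCC CCG CAT AGC — no ATG→stop ORF.
ORFs ≥ 12 nucleotides: frame 2 17–34 (18 nucleotides). Count = 1.

1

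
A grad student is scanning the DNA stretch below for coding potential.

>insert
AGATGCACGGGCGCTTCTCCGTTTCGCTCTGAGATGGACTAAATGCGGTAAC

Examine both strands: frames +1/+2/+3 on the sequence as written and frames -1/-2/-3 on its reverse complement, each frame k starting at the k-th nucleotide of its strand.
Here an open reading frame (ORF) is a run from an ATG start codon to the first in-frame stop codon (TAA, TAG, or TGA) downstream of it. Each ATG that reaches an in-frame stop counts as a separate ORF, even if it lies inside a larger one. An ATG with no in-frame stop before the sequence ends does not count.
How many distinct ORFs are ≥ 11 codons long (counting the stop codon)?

Reverse complement (5'→3'): GTTACCGCATTTAGTCCATCTCAGAGCGAAACGGAGAAGCGCCCGTGCATCT
Frame +1: AGA TGC ACG GGC GCT TCT CCG TTT CGC TCT GAG ATG GAC TAA ATG CGG TAA — ATG at 34, stop TAA at 40 → 9 nt; ATG at 43, stop TAA at 49 → 9 nt.
Frame +2: GAT GCA CGG GCG CTT CTC CGT TTC GCT CTG AGA TGG ACT AAA TGC GGT AAC — no ATG→stop ORF.
Frame +3: ATG CAC GGG CGC TTC TCC GTT TCG CTC TGA GAT GGA CTA AAT GCG GTA — ATG at 3, stop TGA at 30 → 30 nt.
Frame -1: GTT ACC GCA TTT AGT CCA TCT CAG AGC GAA ACG GAG AAG CGC CCG TGC ATC — no ATG→stop ORF.
Frame -2: TTA CCG CAT TTA GTC CAT CTC AGA GCG AAA CGG AGA AGC GCC CGT GCA TCT — no ATG→stop ORF.
Frame -3: TAC CGC ATT TAG TCC ATC TCA GAG CGA AAC GGA GAA GCG CCC GTG CAT — no ATG→stop ORF.
No ORF reaches 11 codons. Count = 0.

0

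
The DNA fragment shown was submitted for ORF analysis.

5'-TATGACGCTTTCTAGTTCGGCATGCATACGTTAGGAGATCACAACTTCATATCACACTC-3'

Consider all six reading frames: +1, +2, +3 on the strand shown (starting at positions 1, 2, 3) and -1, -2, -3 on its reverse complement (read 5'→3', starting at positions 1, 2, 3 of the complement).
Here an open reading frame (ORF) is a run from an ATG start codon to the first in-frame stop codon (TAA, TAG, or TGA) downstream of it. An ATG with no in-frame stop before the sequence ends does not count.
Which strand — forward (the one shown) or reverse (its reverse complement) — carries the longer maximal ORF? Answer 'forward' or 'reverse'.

forward

Reverse complement (5'→3'): GAGTGTGATATGAAGTTGTGATCTCCTAACGTATGCATGCCGAACTAGAAAGCGTCATA
Frame +1: TAT GAC GCT TTC TAG TTC GGC ATG CAT ACG TTA GGA GAT CAC AAC TTC ATA TCA CAC — no ATG→stop ORF.
Frame +2: ATG ACG CTT TCT AGT TCG GCA TGC ATA CGT TAG GAG ATC ACA ACT TCA TAT CAC ACT — ATG at 2, stop TAG at 32 → 33 nt.
Frame +3: TGA CGC TTT CTA GTT CGG CAT GCA TAC GTT AGG AGA TCA CAA CTT CAT ATC ACA CTC — no ATG→stop ORF.
Frame -1: GAG TGT GAT ATG AAG TTG TGA TCT CCT AAC GTA TGC ATG CCG AAC TAG AAA GCG TCA — ATG at 10, stop TGA at 19 → 12 nt; ATG at 37, stop TAG at 46 → 12 nt.
Frame -2: AGT GTG ATA TGA AGT TGT GAT CTC CTA ACG TAT GCA TGC CGA ACT AGA AAG CGT CAT — no ATG→stop ORF.
Frame -3: GTG TGA TAT GAA GTT GTG ATC TCC TAA CGT ATG CAT GCC GAA CTA GAA AGC GTC ATA — no ATG→stop ORF.
Forward-strand max 33 nt; reverse-strand max 12 nt. The forward strand has the longer ORF.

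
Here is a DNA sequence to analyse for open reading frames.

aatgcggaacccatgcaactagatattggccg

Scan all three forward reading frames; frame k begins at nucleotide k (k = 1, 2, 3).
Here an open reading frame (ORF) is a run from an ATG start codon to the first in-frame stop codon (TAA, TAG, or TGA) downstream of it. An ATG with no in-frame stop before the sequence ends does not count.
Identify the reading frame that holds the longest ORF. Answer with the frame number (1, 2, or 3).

2

Frame 1: AAT GCG GAA CCC ATG CAA CTA GAT ATT GGC — no ATG→stop ORF.
Frame 2: ATG CGG AAC CCA TGC AAC TAG ATA TTG GCC — ATG at 2, stop TAG at 20 → 21 nt.
Frame 3: TGC GGA ACC CAT GCA ACT AGA TAT TGG CCG — no ATG→stop ORF.
Longest ORF is 21 nt in frame 2 (positions 2–22).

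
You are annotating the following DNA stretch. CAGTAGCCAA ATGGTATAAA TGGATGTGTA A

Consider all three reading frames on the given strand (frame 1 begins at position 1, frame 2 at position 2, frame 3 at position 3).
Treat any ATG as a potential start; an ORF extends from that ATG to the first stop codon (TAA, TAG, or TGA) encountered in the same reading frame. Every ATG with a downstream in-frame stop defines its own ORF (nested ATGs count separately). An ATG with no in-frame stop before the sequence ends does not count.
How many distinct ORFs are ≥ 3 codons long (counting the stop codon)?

2

Frame 1: CAG TAG CCA AAT GGT ATA AAT GGA TGT GTA — no ATG→stop ORF.
Frame 2: AGT AGC CAA ATG GTA TAA ATG GAT GTG TAA — ATG at 11, stop TAA at 17 → 9 nt; ATG at 20, stop TAA at 29 → 12 nt.
Frame 3: GTA GCC AAA TGG TAT AAA TGG ATG TGT — no ATG→stop ORF.
ORFs ≥ 3 codons: frame 2 11–19 (3 codons), frame 2 20–31 (4 codons). Count = 2.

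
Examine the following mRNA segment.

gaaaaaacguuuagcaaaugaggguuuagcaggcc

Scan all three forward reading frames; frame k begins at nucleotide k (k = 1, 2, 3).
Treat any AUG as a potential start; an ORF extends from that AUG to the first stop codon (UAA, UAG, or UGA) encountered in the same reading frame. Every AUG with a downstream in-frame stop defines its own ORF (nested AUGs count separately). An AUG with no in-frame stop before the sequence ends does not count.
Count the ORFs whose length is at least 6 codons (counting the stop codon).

Frame 1: GAA AAA ACG UUU AGC AAA UGA GGG UUU AGC AGG — no AUG→stop ORF.
Frame 2: AAA AAA CGU UUA GCA AAU GAG GGU UUA GCA GGC — no AUG→stop ORF.
Frame 3: AAA AAC GUU UAG CAA AUG AGG GUU UAG CAG GCC — AUG at 18, stop UAG at 27 → 12 nt.
No ORF reaches 6 codons. Count = 0.

0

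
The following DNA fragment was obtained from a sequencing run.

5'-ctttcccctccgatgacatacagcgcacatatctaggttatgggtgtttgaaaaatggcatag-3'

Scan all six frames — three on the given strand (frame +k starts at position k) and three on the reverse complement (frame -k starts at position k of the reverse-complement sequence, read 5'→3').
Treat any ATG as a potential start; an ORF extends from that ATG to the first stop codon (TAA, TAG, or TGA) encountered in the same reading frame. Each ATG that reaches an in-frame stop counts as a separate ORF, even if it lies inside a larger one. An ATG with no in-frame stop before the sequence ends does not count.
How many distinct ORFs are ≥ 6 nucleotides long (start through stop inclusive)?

Reverse complement (5'→3'): CTATGCCATTTTTCAAACACCCATAACCTAGATATGTGCGCTGTATGTCATCGGAGGGGAAAG
Frame +1: CTT TCC CCT CCG ATG ACA TAC AGC GCA CAT ATC TAG GTT ATG GGT GTT TGA AAA ATG GCA TAG — ATG at 13, stop TAG at 34 → 24 nt; ATG at 40, stop TGA at 49 → 12 nt; ATG at 55, stop TAG at 61 → 9 nt.
Frame +2: TTT CCC CTC CGA TGA CAT ACA GCG CAC ATA TCT AGG TTA TGG GTG TTT GAA AAA TGG CAT — no ATG→stop ORF.
Frame +3: TTC CCC TCC GAT GAC ATA CAG CGC ACA TAT CTA GGT TAT GGG TGT TTG AAA AAT GGC ATA — no ATG→stop ORF.
Frame -1: CTA TGC CAT TTT TCA AAC ACC CAT AAC CTA GAT ATG TGC GCT GTA TGT CAT CGG AGG GGA AAG — no ATG→stop ORF.
Frame -2: TAT GCC ATT TTT CAA ACA CCC ATA ACC TAG ATA TGT GCG CTG TAT GTC ATC GGA GGG GAA — no ATG→stop ORF.
Frame -3: ATG CCA TTT TTC AAA CAC CCA TAA CCT AGA TAT GTG CGC TGT ATG TCA TCG GAG GGG AAA — ATG at 3, stop TAA at 24 → 24 nt.
ORFs ≥ 6 nucleotides: frame +1 13–36 (24 nucleotides), frame +1 40–51 (12 nucleotides), frame +1 55–63 (9 nucleotides), frame -3 3–26 (24 nucleotides). Count = 4.

4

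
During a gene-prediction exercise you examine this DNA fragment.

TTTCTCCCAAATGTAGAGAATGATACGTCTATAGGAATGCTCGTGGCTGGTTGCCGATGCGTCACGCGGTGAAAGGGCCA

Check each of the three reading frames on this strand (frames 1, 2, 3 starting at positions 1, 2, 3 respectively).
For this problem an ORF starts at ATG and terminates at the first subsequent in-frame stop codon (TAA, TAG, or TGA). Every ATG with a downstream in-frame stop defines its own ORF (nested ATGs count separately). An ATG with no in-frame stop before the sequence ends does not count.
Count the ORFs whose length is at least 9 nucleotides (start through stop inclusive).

2

Frame 1: TTT CTC CCA AAT GTA GAG AAT GAT ACG TCT ATA GGA ATG CTC GTG GCT GGT TGC CGA TGC GTC ACG CGG TGA AAG GGC — ATG at 37, stop TGA at 70 → 36 nt.
Frame 2: TTC TCC CAA ATG TAG AGA ATG ATA CGT CTA TAG GAA TGC TCG TGG CTG GTT GCC GAT GCG TCA CGC GGT GAA AGG GCC — ATG at 11, stop TAG at 14 → 6 nt; ATG at 20, stop TAG at 32 → 15 nt.
Frame 3: TCT CCC AAA TGT AGA GAA TGA TAC GTC TAT AGG AAT GCT CGT GGC TGG TTG CCG ATG CGT CAC GCG GTG AAA GGG CCA — no ATG→stop ORF.
ORFs ≥ 9 nucleotides: frame 1 37–72 (36 nucleotides), frame 2 20–34 (15 nucleotides). Count = 2.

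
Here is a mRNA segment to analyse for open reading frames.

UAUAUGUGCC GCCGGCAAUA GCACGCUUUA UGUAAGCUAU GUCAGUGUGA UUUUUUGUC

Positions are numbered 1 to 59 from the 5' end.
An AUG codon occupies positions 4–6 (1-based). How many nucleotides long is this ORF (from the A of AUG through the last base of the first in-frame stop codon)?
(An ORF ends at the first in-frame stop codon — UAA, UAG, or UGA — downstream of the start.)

18

Codons from position 4: AUG (4–6), UGC (7–9), CGC (10–12), CGG (13–15), CAA (16–18), UAG (19–21).
UAG is the first in-frame stop; ORF spans 4–21, 18 nucleotides.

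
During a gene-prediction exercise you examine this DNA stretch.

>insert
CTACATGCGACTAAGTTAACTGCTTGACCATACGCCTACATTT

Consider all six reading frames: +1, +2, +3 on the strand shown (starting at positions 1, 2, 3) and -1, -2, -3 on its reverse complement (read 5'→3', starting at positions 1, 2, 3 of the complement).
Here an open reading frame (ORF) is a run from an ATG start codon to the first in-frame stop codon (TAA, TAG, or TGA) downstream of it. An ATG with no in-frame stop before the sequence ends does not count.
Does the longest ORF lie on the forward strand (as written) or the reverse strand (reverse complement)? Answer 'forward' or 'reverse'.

Reverse complement (5'→3'): AAATGTAGGCGTATGGTCAAGCAGTTAACTTAGTCGCATGTAG
Frame +1: CTA CAT GCG ACT AAG TTA ACT GCT TGA CCA TAC GCC TAC ATT — no ATG→stop ORF.
Frame +2: TAC ATG CGA CTA AGT TAA CTG CTT GAC CAT ACG CCT ACA TTT — ATG at 5, stop TAA at 17 → 15 nt.
Frame +3: ACA TGC GAC TAA GTT AAC TGC TTG ACC ATA CGC CTA CAT — no ATG→stop ORF.
Frame -1: AAA TGT AGG CGT ATG GTC AAG CAG TTA ACT TAG TCG CAT GTA — ATG at 13, stop TAG at 31 → 21 nt.
Frame -2: AAT GTA GGC GTA TGG TCA AGC AGT TAA CTT AGT CGC ATG TAG — ATG at 38, stop TAG at 41 → 6 nt.
Frame -3: ATG TAG GCG TAT GGT CAA GCA GTT AAC TTA GTC GCA TGT — ATG at 3, stop TAG at 6 → 6 nt.
Forward-strand max 15 nt; reverse-strand max 21 nt. The reverse strand has the longer ORF.

reverse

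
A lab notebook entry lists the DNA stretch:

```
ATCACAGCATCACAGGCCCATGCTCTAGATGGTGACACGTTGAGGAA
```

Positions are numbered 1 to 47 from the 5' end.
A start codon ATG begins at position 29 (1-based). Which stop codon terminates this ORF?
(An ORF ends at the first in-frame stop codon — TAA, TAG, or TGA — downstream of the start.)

TGA

Codons from position 29: ATG (29–31), GTG (32–34), ACA (35–37), CGT (38–40), TGA (41–43).
The first in-frame stop codon is TGA.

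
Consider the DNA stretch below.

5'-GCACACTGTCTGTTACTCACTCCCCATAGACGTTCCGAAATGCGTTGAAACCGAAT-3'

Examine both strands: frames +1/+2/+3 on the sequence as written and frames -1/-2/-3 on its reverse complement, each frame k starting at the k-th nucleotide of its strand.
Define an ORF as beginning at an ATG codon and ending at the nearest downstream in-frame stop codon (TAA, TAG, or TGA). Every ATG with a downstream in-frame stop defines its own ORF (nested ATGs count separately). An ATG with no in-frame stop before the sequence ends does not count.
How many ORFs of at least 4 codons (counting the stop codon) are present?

Reverse complement (5'→3'): ATTCGGTTTCAACGCATTTCGGAACGTCTATGGGGAGTGAGTAACAGACAGTGTGC
Frame +1: GCA CAC TGT CTG TTA CTC ACT CCC CAT AGA CGT TCC GAA ATG CGT TGA AAC CGA — ATG at 40, stop TGA at 46 → 9 nt.
Frame +2: CAC ACT GTC TGT TAC TCA CTC CCC ATA GAC GTT CCG AAA TGC GTT GAA ACC GAA — no ATG→stop ORF.
Frame +3: ACA CTG TCT GTT ACT CAC TCC CCA TAG ACG TTC CGA AAT GCG TTG AAA CCG AAT — no ATG→stop ORF.
Frame -1: ATT CGG TTT CAA CGC ATT TCG GAA CGT CTA TGG GGA GTG AGT AAC AGA CAG TGT — no ATG→stop ORF.
Frame -2: TTC GGT TTC AAC GCA TTT CGG AAC GTC TAT GGG GAG TGA GTA ACA GAC AGT GTG — no ATG→stop ORF.
Frame -3: TCG GTT TCA ACG CAT TTC GGA ACG TCT ATG GGG AGT GAG TAA CAG ACA GTG TGC — ATG at 30, stop TAA at 42 → 15 nt.
ORFs ≥ 4 codons: frame -3 30–44 (5 codons). Count = 1.

1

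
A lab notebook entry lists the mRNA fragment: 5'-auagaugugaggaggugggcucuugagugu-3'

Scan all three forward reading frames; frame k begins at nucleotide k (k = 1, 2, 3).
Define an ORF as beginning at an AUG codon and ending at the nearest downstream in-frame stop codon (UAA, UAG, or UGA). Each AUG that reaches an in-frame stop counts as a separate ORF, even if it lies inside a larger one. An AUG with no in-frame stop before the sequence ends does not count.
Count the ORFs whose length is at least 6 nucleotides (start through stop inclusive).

Frame 1: AUA GAU GUG AGG AGG UGG GCU CUU GAG UGU — no AUG→stop ORF.
Frame 2: UAG AUG UGA GGA GGU GGG CUC UUG AGU — AUG at 5, stop UGA at 8 → 6 nt.
Frame 3: AGA UGU GAG GAG GUG GGC UCU UGA GUG — no AUG→stop ORF.
ORFs ≥ 6 nucleotides: frame 2 5–10 (6 nucleotides). Count = 1.

1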